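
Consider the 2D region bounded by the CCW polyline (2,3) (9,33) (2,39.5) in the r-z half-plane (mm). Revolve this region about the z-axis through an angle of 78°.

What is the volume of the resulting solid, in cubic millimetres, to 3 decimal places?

Volume = 753.624 mm³

Profile (r,z), 3 vertices: (2,3) (9,33) (2,39.5)
edge 0: (2,3)→(9,33)  cross = 2·33 − 9·3 = 39.0000; (r_i+r_j)·cross = 11·39.0000 = 429.0000
edge 1: (9,33)→(2,39.5)  cross = 9·39.5 − 2·33 = 289.5000; (r_i+r_j)·cross = 11·289.5000 = 3184.5000
edge 2: (2,39.5)→(2,3)  cross = 2·3 − 2·39.5 = -73.0000; (r_i+r_j)·cross = 4·-73.0000 = -292.0000
Σcross = 255.5000 → A = |Σcross|/2 = 127.7500 mm²
Σ(r_i+r_j)·cross = 3321.5000 → first moment M = |Σ|/6 = 553.5833
R_c = M/A = 553.5833/127.7500 = 4.3333 mm
θ = 78° = 1.361357 rad
V = θ·R_c·A = 1.361357·4.3333·127.7500 = 753.624 mm³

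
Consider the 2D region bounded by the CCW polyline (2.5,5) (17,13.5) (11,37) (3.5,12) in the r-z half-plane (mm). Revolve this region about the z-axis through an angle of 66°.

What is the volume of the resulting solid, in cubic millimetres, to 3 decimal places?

Volume = 2383.677 mm³

Profile (r,z), 4 vertices: (2.5,5) (17,13.5) (11,37) (3.5,12)
edge 0: (2.5,5)→(17,13.5)  cross = 2.5·13.5 − 17·5 = -51.2500; (r_i+r_j)·cross = 19.5·-51.2500 = -999.3750
edge 1: (17,13.5)→(11,37)  cross = 17·37 − 11·13.5 = 480.5000; (r_i+r_j)·cross = 28·480.5000 = 13454.0000
edge 2: (11,37)→(3.5,12)  cross = 11·12 − 3.5·37 = 2.5000; (r_i+r_j)·cross = 14.5·2.5000 = 36.2500
edge 3: (3.5,12)→(2.5,5)  cross = 3.5·5 − 2.5·12 = -12.5000; (r_i+r_j)·cross = 6·-12.5000 = -75.0000
Σcross = 419.2500 → A = |Σcross|/2 = 209.6250 mm²
Σ(r_i+r_j)·cross = 12415.8750 → first moment M = |Σ|/6 = 2069.3125
R_c = M/A = 2069.3125/209.6250 = 9.8715 mm
θ = 66° = 1.151917 rad
V = θ·R_c·A = 1.151917·9.8715·209.6250 = 2383.677 mm³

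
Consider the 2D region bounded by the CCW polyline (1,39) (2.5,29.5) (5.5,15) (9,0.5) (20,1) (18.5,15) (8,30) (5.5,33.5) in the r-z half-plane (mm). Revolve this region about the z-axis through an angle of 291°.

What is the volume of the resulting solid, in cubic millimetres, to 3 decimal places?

Profile (r,z), 8 vertices: (1,39) (2.5,29.5) (5.5,15) (9,0.5) (20,1) (18.5,15) (8,30) (5.5,33.5)
edge 0: (1,39)→(2.5,29.5)  cross = 1·29.5 − 2.5·39 = -68.0000; (r_i+r_j)·cross = 3.5·-68.0000 = -238.0000
edge 1: (2.5,29.5)→(5.5,15)  cross = 2.5·15 − 5.5·29.5 = -124.7500; (r_i+r_j)·cross = 8·-124.7500 = -998.0000
edge 2: (5.5,15)→(9,0.5)  cross = 5.5·0.5 − 9·15 = -132.2500; (r_i+r_j)·cross = 14.5·-132.2500 = -1917.6250
edge 3: (9,0.5)→(20,1)  cross = 9·1 − 20·0.5 = -1.0000; (r_i+r_j)·cross = 29·-1.0000 = -29.0000
edge 4: (20,1)→(18.5,15)  cross = 20·15 − 18.5·1 = 281.5000; (r_i+r_j)·cross = 38.5·281.5000 = 10837.7500
edge 5: (18.5,15)→(8,30)  cross = 18.5·30 − 8·15 = 435.0000; (r_i+r_j)·cross = 26.5·435.0000 = 11527.5000
edge 6: (8,30)→(5.5,33.5)  cross = 8·33.5 − 5.5·30 = 103.0000; (r_i+r_j)·cross = 13.5·103.0000 = 1390.5000
edge 7: (5.5,33.5)→(1,39)  cross = 5.5·39 − 1·33.5 = 181.0000; (r_i+r_j)·cross = 6.5·181.0000 = 1176.5000
Σcross = 674.5000 → A = |Σcross|/2 = 337.2500 mm²
Σ(r_i+r_j)·cross = 21749.6250 → first moment M = |Σ|/6 = 3624.9375
R_c = M/A = 3624.9375/337.2500 = 10.7485 mm
θ = 291° = 5.078908 rad
V = θ·R_c·A = 5.078908·10.7485·337.2500 = 18410.725 mm³

Volume = 18410.725 mm³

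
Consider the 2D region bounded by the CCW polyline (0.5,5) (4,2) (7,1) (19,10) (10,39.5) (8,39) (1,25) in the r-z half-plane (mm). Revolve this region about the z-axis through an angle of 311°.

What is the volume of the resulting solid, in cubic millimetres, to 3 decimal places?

Volume = 20594.412 mm³

Profile (r,z), 7 vertices: (0.5,5) (4,2) (7,1) (19,10) (10,39.5) (8,39) (1,25)
edge 0: (0.5,5)→(4,2)  cross = 0.5·2 − 4·5 = -19.0000; (r_i+r_j)·cross = 4.5·-19.0000 = -85.5000
edge 1: (4,2)→(7,1)  cross = 4·1 − 7·2 = -10.0000; (r_i+r_j)·cross = 11·-10.0000 = -110.0000
edge 2: (7,1)→(19,10)  cross = 7·10 − 19·1 = 51.0000; (r_i+r_j)·cross = 26·51.0000 = 1326.0000
edge 3: (19,10)→(10,39.5)  cross = 19·39.5 − 10·10 = 650.5000; (r_i+r_j)·cross = 29·650.5000 = 18864.5000
edge 4: (10,39.5)→(8,39)  cross = 10·39 − 8·39.5 = 74.0000; (r_i+r_j)·cross = 18·74.0000 = 1332.0000
edge 5: (8,39)→(1,25)  cross = 8·25 − 1·39 = 161.0000; (r_i+r_j)·cross = 9·161.0000 = 1449.0000
edge 6: (1,25)→(0.5,5)  cross = 1·5 − 0.5·25 = -7.5000; (r_i+r_j)·cross = 1.5·-7.5000 = -11.2500
Σcross = 900.0000 → A = |Σcross|/2 = 450.0000 mm²
Σ(r_i+r_j)·cross = 22764.7500 → first moment M = |Σ|/6 = 3794.1250
R_c = M/A = 3794.1250/450.0000 = 8.4314 mm
θ = 311° = 5.427974 rad
V = θ·R_c·A = 5.427974·8.4314·450.0000 = 20594.412 mm³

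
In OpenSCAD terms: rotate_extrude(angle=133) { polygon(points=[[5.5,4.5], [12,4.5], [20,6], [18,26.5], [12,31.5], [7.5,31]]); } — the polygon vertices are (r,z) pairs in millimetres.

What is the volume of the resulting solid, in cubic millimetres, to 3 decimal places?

Profile (r,z), 6 vertices: (5.5,4.5) (12,4.5) (20,6) (18,26.5) (12,31.5) (7.5,31)
edge 0: (5.5,4.5)→(12,4.5)  cross = 5.5·4.5 − 12·4.5 = -29.2500; (r_i+r_j)·cross = 17.5·-29.2500 = -511.8750
edge 1: (12,4.5)→(20,6)  cross = 12·6 − 20·4.5 = -18.0000; (r_i+r_j)·cross = 32·-18.0000 = -576.0000
edge 2: (20,6)→(18,26.5)  cross = 20·26.5 − 18·6 = 422.0000; (r_i+r_j)·cross = 38·422.0000 = 16036.0000
edge 3: (18,26.5)→(12,31.5)  cross = 18·31.5 − 12·26.5 = 249.0000; (r_i+r_j)·cross = 30·249.0000 = 7470.0000
edge 4: (12,31.5)→(7.5,31)  cross = 12·31 − 7.5·31.5 = 135.7500; (r_i+r_j)·cross = 19.5·135.7500 = 2647.1250
edge 5: (7.5,31)→(5.5,4.5)  cross = 7.5·4.5 − 5.5·31 = -136.7500; (r_i+r_j)·cross = 13·-136.7500 = -1777.7500
Σcross = 622.7500 → A = |Σcross|/2 = 311.3750 mm²
Σ(r_i+r_j)·cross = 23287.5000 → first moment M = |Σ|/6 = 3881.2500
R_c = M/A = 3881.2500/311.3750 = 12.4649 mm
θ = 133° = 2.321288 rad
V = θ·R_c·A = 2.321288·12.4649·311.3750 = 9009.499 mm³

Volume = 9009.499 mm³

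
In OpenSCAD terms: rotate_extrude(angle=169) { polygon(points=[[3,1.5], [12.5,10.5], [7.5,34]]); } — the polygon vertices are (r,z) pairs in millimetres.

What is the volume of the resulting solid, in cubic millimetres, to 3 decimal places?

Profile (r,z), 3 vertices: (3,1.5) (12.5,10.5) (7.5,34)
edge 0: (3,1.5)→(12.5,10.5)  cross = 3·10.5 − 12.5·1.5 = 12.7500; (r_i+r_j)·cross = 15.5·12.7500 = 197.6250
edge 1: (12.5,10.5)→(7.5,34)  cross = 12.5·34 − 7.5·10.5 = 346.2500; (r_i+r_j)·cross = 20·346.2500 = 6925.0000
edge 2: (7.5,34)→(3,1.5)  cross = 7.5·1.5 − 3·34 = -90.7500; (r_i+r_j)·cross = 10.5·-90.7500 = -952.8750
Σcross = 268.2500 → A = |Σcross|/2 = 134.1250 mm²
Σ(r_i+r_j)·cross = 6169.7500 → first moment M = |Σ|/6 = 1028.2917
R_c = M/A = 1028.2917/134.1250 = 7.6667 mm
θ = 169° = 2.949606 rad
V = θ·R_c·A = 2.949606·7.6667·134.1250 = 3033.056 mm³

Volume = 3033.056 mm³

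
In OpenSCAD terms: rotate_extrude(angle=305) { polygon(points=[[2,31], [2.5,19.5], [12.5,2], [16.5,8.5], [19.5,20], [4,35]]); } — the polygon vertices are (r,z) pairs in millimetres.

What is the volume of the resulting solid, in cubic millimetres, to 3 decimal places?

Profile (r,z), 6 vertices: (2,31) (2.5,19.5) (12.5,2) (16.5,8.5) (19.5,20) (4,35)
edge 0: (2,31)→(2.5,19.5)  cross = 2·19.5 − 2.5·31 = -38.5000; (r_i+r_j)·cross = 4.5·-38.5000 = -173.2500
edge 1: (2.5,19.5)→(12.5,2)  cross = 2.5·2 − 12.5·19.5 = -238.7500; (r_i+r_j)·cross = 15·-238.7500 = -3581.2500
edge 2: (12.5,2)→(16.5,8.5)  cross = 12.5·8.5 − 16.5·2 = 73.2500; (r_i+r_j)·cross = 29·73.2500 = 2124.2500
edge 3: (16.5,8.5)→(19.5,20)  cross = 16.5·20 − 19.5·8.5 = 164.2500; (r_i+r_j)·cross = 36·164.2500 = 5913.0000
edge 4: (19.5,20)→(4,35)  cross = 19.5·35 − 4·20 = 602.5000; (r_i+r_j)·cross = 23.5·602.5000 = 14158.7500
edge 5: (4,35)→(2,31)  cross = 4·31 − 2·35 = 54.0000; (r_i+r_j)·cross = 6·54.0000 = 324.0000
Σcross = 616.7500 → A = |Σcross|/2 = 308.3750 mm²
Σ(r_i+r_j)·cross = 18765.5000 → first moment M = |Σ|/6 = 3127.5833
R_c = M/A = 3127.5833/308.3750 = 10.1421 mm
θ = 305° = 5.323254 rad
V = θ·R_c·A = 5.323254·10.1421·308.3750 = 16648.921 mm³

Volume = 16648.921 mm³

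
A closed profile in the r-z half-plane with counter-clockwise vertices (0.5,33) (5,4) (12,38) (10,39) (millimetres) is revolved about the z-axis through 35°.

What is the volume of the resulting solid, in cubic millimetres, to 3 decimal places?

Profile (r,z), 4 vertices: (0.5,33) (5,4) (12,38) (10,39)
edge 0: (0.5,33)→(5,4)  cross = 0.5·4 − 5·33 = -163.0000; (r_i+r_j)·cross = 5.5·-163.0000 = -896.5000
edge 1: (5,4)→(12,38)  cross = 5·38 − 12·4 = 142.0000; (r_i+r_j)·cross = 17·142.0000 = 2414.0000
edge 2: (12,38)→(10,39)  cross = 12·39 − 10·38 = 88.0000; (r_i+r_j)·cross = 22·88.0000 = 1936.0000
edge 3: (10,39)→(0.5,33)  cross = 10·33 − 0.5·39 = 310.5000; (r_i+r_j)·cross = 10.5·310.5000 = 3260.2500
Σcross = 377.5000 → A = |Σcross|/2 = 188.7500 mm²
Σ(r_i+r_j)·cross = 6713.7500 → first moment M = |Σ|/6 = 1118.9583
R_c = M/A = 1118.9583/188.7500 = 5.9283 mm
θ = 35° = 0.610865 rad
V = θ·R_c·A = 0.610865·5.9283·188.7500 = 683.533 mm³

Volume = 683.533 mm³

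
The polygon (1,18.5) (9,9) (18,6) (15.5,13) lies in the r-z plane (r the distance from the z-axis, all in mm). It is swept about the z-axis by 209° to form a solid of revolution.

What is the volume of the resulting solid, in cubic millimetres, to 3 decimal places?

Volume = 2887.413 mm³

Profile (r,z), 4 vertices: (1,18.5) (9,9) (18,6) (15.5,13)
edge 0: (1,18.5)→(9,9)  cross = 1·9 − 9·18.5 = -157.5000; (r_i+r_j)·cross = 10·-157.5000 = -1575.0000
edge 1: (9,9)→(18,6)  cross = 9·6 − 18·9 = -108.0000; (r_i+r_j)·cross = 27·-108.0000 = -2916.0000
edge 2: (18,6)→(15.5,13)  cross = 18·13 − 15.5·6 = 141.0000; (r_i+r_j)·cross = 33.5·141.0000 = 4723.5000
edge 3: (15.5,13)→(1,18.5)  cross = 15.5·18.5 − 1·13 = 273.7500; (r_i+r_j)·cross = 16.5·273.7500 = 4516.8750
Σcross = 149.2500 → A = |Σcross|/2 = 74.6250 mm²
Σ(r_i+r_j)·cross = 4749.3750 → first moment M = |Σ|/6 = 791.5625
R_c = M/A = 791.5625/74.6250 = 10.6072 mm
θ = 209° = 3.647738 rad
V = θ·R_c·A = 3.647738·10.6072·74.6250 = 2887.413 mm³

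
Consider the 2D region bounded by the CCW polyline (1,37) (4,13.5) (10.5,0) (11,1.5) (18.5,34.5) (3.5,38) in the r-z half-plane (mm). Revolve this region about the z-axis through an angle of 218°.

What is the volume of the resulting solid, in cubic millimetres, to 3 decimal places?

Profile (r,z), 6 vertices: (1,37) (4,13.5) (10.5,0) (11,1.5) (18.5,34.5) (3.5,38)
edge 0: (1,37)→(4,13.5)  cross = 1·13.5 − 4·37 = -134.5000; (r_i+r_j)·cross = 5·-134.5000 = -672.5000
edge 1: (4,13.5)→(10.5,0)  cross = 4·0 − 10.5·13.5 = -141.7500; (r_i+r_j)·cross = 14.5·-141.7500 = -2055.3750
edge 2: (10.5,0)→(11,1.5)  cross = 10.5·1.5 − 11·0 = 15.7500; (r_i+r_j)·cross = 21.5·15.7500 = 338.6250
edge 3: (11,1.5)→(18.5,34.5)  cross = 11·34.5 − 18.5·1.5 = 351.7500; (r_i+r_j)·cross = 29.5·351.7500 = 10376.6250
edge 4: (18.5,34.5)→(3.5,38)  cross = 18.5·38 − 3.5·34.5 = 582.2500; (r_i+r_j)·cross = 22·582.2500 = 12809.5000
edge 5: (3.5,38)→(1,37)  cross = 3.5·37 − 1·38 = 91.5000; (r_i+r_j)·cross = 4.5·91.5000 = 411.7500
Σcross = 765.0000 → A = |Σcross|/2 = 382.5000 mm²
Σ(r_i+r_j)·cross = 21208.6250 → first moment M = |Σ|/6 = 3534.7708
R_c = M/A = 3534.7708/382.5000 = 9.2412 mm
θ = 218° = 3.804818 rad
V = θ·R_c·A = 3.804818·9.2412·382.5000 = 13449.159 mm³

Volume = 13449.159 mm³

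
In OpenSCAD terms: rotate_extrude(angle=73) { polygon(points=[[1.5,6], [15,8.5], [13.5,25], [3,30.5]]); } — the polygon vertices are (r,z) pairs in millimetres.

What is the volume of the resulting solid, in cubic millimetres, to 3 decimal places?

Volume = 2457.720 mm³

Profile (r,z), 4 vertices: (1.5,6) (15,8.5) (13.5,25) (3,30.5)
edge 0: (1.5,6)→(15,8.5)  cross = 1.5·8.5 − 15·6 = -77.2500; (r_i+r_j)·cross = 16.5·-77.2500 = -1274.6250
edge 1: (15,8.5)→(13.5,25)  cross = 15·25 − 13.5·8.5 = 260.2500; (r_i+r_j)·cross = 28.5·260.2500 = 7417.1250
edge 2: (13.5,25)→(3,30.5)  cross = 13.5·30.5 − 3·25 = 336.7500; (r_i+r_j)·cross = 16.5·336.7500 = 5556.3750
edge 3: (3,30.5)→(1.5,6)  cross = 3·6 − 1.5·30.5 = -27.7500; (r_i+r_j)·cross = 4.5·-27.7500 = -124.8750
Σcross = 492.0000 → A = |Σcross|/2 = 246.0000 mm²
Σ(r_i+r_j)·cross = 11574.0000 → first moment M = |Σ|/6 = 1929.0000
R_c = M/A = 1929.0000/246.0000 = 7.8415 mm
θ = 73° = 1.274090 rad
V = θ·R_c·A = 1.274090·7.8415·246.0000 = 2457.720 mm³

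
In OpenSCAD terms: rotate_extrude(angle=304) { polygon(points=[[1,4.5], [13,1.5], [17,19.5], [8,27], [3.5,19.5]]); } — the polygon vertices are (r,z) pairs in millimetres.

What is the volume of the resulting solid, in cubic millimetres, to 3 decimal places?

Profile (r,z), 5 vertices: (1,4.5) (13,1.5) (17,19.5) (8,27) (3.5,19.5)
edge 0: (1,4.5)→(13,1.5)  cross = 1·1.5 − 13·4.5 = -57.0000; (r_i+r_j)·cross = 14·-57.0000 = -798.0000
edge 1: (13,1.5)→(17,19.5)  cross = 13·19.5 − 17·1.5 = 228.0000; (r_i+r_j)·cross = 30·228.0000 = 6840.0000
edge 2: (17,19.5)→(8,27)  cross = 17·27 − 8·19.5 = 303.0000; (r_i+r_j)·cross = 25·303.0000 = 7575.0000
edge 3: (8,27)→(3.5,19.5)  cross = 8·19.5 − 3.5·27 = 61.5000; (r_i+r_j)·cross = 11.5·61.5000 = 707.2500
edge 4: (3.5,19.5)→(1,4.5)  cross = 3.5·4.5 − 1·19.5 = -3.7500; (r_i+r_j)·cross = 4.5·-3.7500 = -16.8750
Σcross = 531.7500 → A = |Σcross|/2 = 265.8750 mm²
Σ(r_i+r_j)·cross = 14307.3750 → first moment M = |Σ|/6 = 2384.5625
R_c = M/A = 2384.5625/265.8750 = 8.9687 mm
θ = 304° = 5.305801 rad
V = θ·R_c·A = 5.305801·8.9687·265.8750 = 12652.014 mm³

Volume = 12652.014 mm³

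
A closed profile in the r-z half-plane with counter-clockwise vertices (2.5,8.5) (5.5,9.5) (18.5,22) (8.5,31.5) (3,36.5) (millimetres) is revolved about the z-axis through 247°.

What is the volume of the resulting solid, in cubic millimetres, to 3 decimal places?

Volume = 8123.831 mm³

Profile (r,z), 5 vertices: (2.5,8.5) (5.5,9.5) (18.5,22) (8.5,31.5) (3,36.5)
edge 0: (2.5,8.5)→(5.5,9.5)  cross = 2.5·9.5 − 5.5·8.5 = -23.0000; (r_i+r_j)·cross = 8·-23.0000 = -184.0000
edge 1: (5.5,9.5)→(18.5,22)  cross = 5.5·22 − 18.5·9.5 = -54.7500; (r_i+r_j)·cross = 24·-54.7500 = -1314.0000
edge 2: (18.5,22)→(8.5,31.5)  cross = 18.5·31.5 − 8.5·22 = 395.7500; (r_i+r_j)·cross = 27·395.7500 = 10685.2500
edge 3: (8.5,31.5)→(3,36.5)  cross = 8.5·36.5 − 3·31.5 = 215.7500; (r_i+r_j)·cross = 11.5·215.7500 = 2481.1250
edge 4: (3,36.5)→(2.5,8.5)  cross = 3·8.5 − 2.5·36.5 = -65.7500; (r_i+r_j)·cross = 5.5·-65.7500 = -361.6250
Σcross = 468.0000 → A = |Σcross|/2 = 234.0000 mm²
Σ(r_i+r_j)·cross = 11306.7500 → first moment M = |Σ|/6 = 1884.4583
R_c = M/A = 1884.4583/234.0000 = 8.0532 mm
θ = 247° = 4.310963 rad
V = θ·R_c·A = 4.310963·8.0532·234.0000 = 8123.831 mm³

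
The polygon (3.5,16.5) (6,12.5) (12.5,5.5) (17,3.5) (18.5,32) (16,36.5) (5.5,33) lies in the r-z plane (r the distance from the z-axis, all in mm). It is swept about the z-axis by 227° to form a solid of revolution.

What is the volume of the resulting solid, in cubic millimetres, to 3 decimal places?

Volume = 16630.725 mm³

Profile (r,z), 7 vertices: (3.5,16.5) (6,12.5) (12.5,5.5) (17,3.5) (18.5,32) (16,36.5) (5.5,33)
edge 0: (3.5,16.5)→(6,12.5)  cross = 3.5·12.5 − 6·16.5 = -55.2500; (r_i+r_j)·cross = 9.5·-55.2500 = -524.8750
edge 1: (6,12.5)→(12.5,5.5)  cross = 6·5.5 − 12.5·12.5 = -123.2500; (r_i+r_j)·cross = 18.5·-123.2500 = -2280.1250
edge 2: (12.5,5.5)→(17,3.5)  cross = 12.5·3.5 − 17·5.5 = -49.7500; (r_i+r_j)·cross = 29.5·-49.7500 = -1467.6250
edge 3: (17,3.5)→(18.5,32)  cross = 17·32 − 18.5·3.5 = 479.2500; (r_i+r_j)·cross = 35.5·479.2500 = 17013.3750
edge 4: (18.5,32)→(16,36.5)  cross = 18.5·36.5 − 16·32 = 163.2500; (r_i+r_j)·cross = 34.5·163.2500 = 5632.1250
edge 5: (16,36.5)→(5.5,33)  cross = 16·33 − 5.5·36.5 = 327.2500; (r_i+r_j)·cross = 21.5·327.2500 = 7035.8750
edge 6: (5.5,33)→(3.5,16.5)  cross = 5.5·16.5 − 3.5·33 = -24.7500; (r_i+r_j)·cross = 9·-24.7500 = -222.7500
Σcross = 716.7500 → A = |Σcross|/2 = 358.3750 mm²
Σ(r_i+r_j)·cross = 25186.0000 → first moment M = |Σ|/6 = 4197.6667
R_c = M/A = 4197.6667/358.3750 = 11.7131 mm
θ = 227° = 3.961897 rad
V = θ·R_c·A = 3.961897·11.7131·358.3750 = 16630.725 mm³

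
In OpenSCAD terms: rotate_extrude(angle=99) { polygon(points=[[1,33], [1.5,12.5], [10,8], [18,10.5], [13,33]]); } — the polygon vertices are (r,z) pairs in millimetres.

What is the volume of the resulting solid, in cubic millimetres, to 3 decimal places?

Profile (r,z), 5 vertices: (1,33) (1.5,12.5) (10,8) (18,10.5) (13,33)
edge 0: (1,33)→(1.5,12.5)  cross = 1·12.5 − 1.5·33 = -37.0000; (r_i+r_j)·cross = 2.5·-37.0000 = -92.5000
edge 1: (1.5,12.5)→(10,8)  cross = 1.5·8 − 10·12.5 = -113.0000; (r_i+r_j)·cross = 11.5·-113.0000 = -1299.5000
edge 2: (10,8)→(18,10.5)  cross = 10·10.5 − 18·8 = -39.0000; (r_i+r_j)·cross = 28·-39.0000 = -1092.0000
edge 3: (18,10.5)→(13,33)  cross = 18·33 − 13·10.5 = 457.5000; (r_i+r_j)·cross = 31·457.5000 = 14182.5000
edge 4: (13,33)→(1,33)  cross = 13·33 − 1·33 = 396.0000; (r_i+r_j)·cross = 14·396.0000 = 5544.0000
Σcross = 664.5000 → A = |Σcross|/2 = 332.2500 mm²
Σ(r_i+r_j)·cross = 17242.5000 → first moment M = |Σ|/6 = 2873.7500
R_c = M/A = 2873.7500/332.2500 = 8.6494 mm
θ = 99° = 1.727876 rad
V = θ·R_c·A = 1.727876·8.6494·332.2500 = 4965.484 mm³

Volume = 4965.484 mm³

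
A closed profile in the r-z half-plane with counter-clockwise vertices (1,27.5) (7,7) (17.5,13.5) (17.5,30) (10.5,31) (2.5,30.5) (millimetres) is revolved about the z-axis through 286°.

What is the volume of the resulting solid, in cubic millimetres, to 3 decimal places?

Profile (r,z), 6 vertices: (1,27.5) (7,7) (17.5,13.5) (17.5,30) (10.5,31) (2.5,30.5)
edge 0: (1,27.5)→(7,7)  cross = 1·7 − 7·27.5 = -185.5000; (r_i+r_j)·cross = 8·-185.5000 = -1484.0000
edge 1: (7,7)→(17.5,13.5)  cross = 7·13.5 − 17.5·7 = -28.0000; (r_i+r_j)·cross = 24.5·-28.0000 = -686.0000
edge 2: (17.5,13.5)→(17.5,30)  cross = 17.5·30 − 17.5·13.5 = 288.7500; (r_i+r_j)·cross = 35·288.7500 = 10106.2500
edge 3: (17.5,30)→(10.5,31)  cross = 17.5·31 − 10.5·30 = 227.5000; (r_i+r_j)·cross = 28·227.5000 = 6370.0000
edge 4: (10.5,31)→(2.5,30.5)  cross = 10.5·30.5 − 2.5·31 = 242.7500; (r_i+r_j)·cross = 13·242.7500 = 3155.7500
edge 5: (2.5,30.5)→(1,27.5)  cross = 2.5·27.5 − 1·30.5 = 38.2500; (r_i+r_j)·cross = 3.5·38.2500 = 133.8750
Σcross = 583.7500 → A = |Σcross|/2 = 291.8750 mm²
Σ(r_i+r_j)·cross = 17595.8750 → first moment M = |Σ|/6 = 2932.6458
R_c = M/A = 2932.6458/291.8750 = 10.0476 mm
θ = 286° = 4.991642 rad
V = θ·R_c·A = 4.991642·10.0476·291.8750 = 14638.717 mm³

Volume = 14638.717 mm³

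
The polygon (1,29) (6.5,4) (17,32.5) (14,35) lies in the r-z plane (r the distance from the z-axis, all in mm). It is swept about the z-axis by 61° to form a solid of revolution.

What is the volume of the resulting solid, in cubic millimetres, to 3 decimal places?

Profile (r,z), 4 vertices: (1,29) (6.5,4) (17,32.5) (14,35)
edge 0: (1,29)→(6.5,4)  cross = 1·4 − 6.5·29 = -184.5000; (r_i+r_j)·cross = 7.5·-184.5000 = -1383.7500
edge 1: (6.5,4)→(17,32.5)  cross = 6.5·32.5 − 17·4 = 143.2500; (r_i+r_j)·cross = 23.5·143.2500 = 3366.3750
edge 2: (17,32.5)→(14,35)  cross = 17·35 − 14·32.5 = 140.0000; (r_i+r_j)·cross = 31·140.0000 = 4340.0000
edge 3: (14,35)→(1,29)  cross = 14·29 − 1·35 = 371.0000; (r_i+r_j)·cross = 15·371.0000 = 5565.0000
Σcross = 469.7500 → A = |Σcross|/2 = 234.8750 mm²
Σ(r_i+r_j)·cross = 11887.6250 → first moment M = |Σ|/6 = 1981.2708
R_c = M/A = 1981.2708/234.8750 = 8.4354 mm
θ = 61° = 1.064651 rad
V = θ·R_c·A = 1.064651·8.4354·234.8750 = 2109.362 mm³

Volume = 2109.362 mm³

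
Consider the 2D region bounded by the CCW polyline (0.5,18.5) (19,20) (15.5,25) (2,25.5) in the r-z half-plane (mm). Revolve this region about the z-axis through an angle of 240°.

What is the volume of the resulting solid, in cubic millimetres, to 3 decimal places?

Profile (r,z), 4 vertices: (0.5,18.5) (19,20) (15.5,25) (2,25.5)
edge 0: (0.5,18.5)→(19,20)  cross = 0.5·20 − 19·18.5 = -341.5000; (r_i+r_j)·cross = 19.5·-341.5000 = -6659.2500
edge 1: (19,20)→(15.5,25)  cross = 19·25 − 15.5·20 = 165.0000; (r_i+r_j)·cross = 34.5·165.0000 = 5692.5000
edge 2: (15.5,25)→(2,25.5)  cross = 15.5·25.5 − 2·25 = 345.2500; (r_i+r_j)·cross = 17.5·345.2500 = 6041.8750
edge 3: (2,25.5)→(0.5,18.5)  cross = 2·18.5 − 0.5·25.5 = 24.2500; (r_i+r_j)·cross = 2.5·24.2500 = 60.6250
Σcross = 193.0000 → A = |Σcross|/2 = 96.5000 mm²
Σ(r_i+r_j)·cross = 5135.7500 → first moment M = |Σ|/6 = 855.9583
R_c = M/A = 855.9583/96.5000 = 8.8700 mm
θ = 240° = 4.188790 rad
V = θ·R_c·A = 4.188790·8.8700·96.5000 = 3585.430 mm³

Volume = 3585.430 mm³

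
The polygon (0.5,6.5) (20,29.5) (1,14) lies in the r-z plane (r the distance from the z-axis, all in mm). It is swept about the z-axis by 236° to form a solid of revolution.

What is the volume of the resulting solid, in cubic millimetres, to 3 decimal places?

Volume = 1988.865 mm³

Profile (r,z), 3 vertices: (0.5,6.5) (20,29.5) (1,14)
edge 0: (0.5,6.5)→(20,29.5)  cross = 0.5·29.5 − 20·6.5 = -115.2500; (r_i+r_j)·cross = 20.5·-115.2500 = -2362.6250
edge 1: (20,29.5)→(1,14)  cross = 20·14 − 1·29.5 = 250.5000; (r_i+r_j)·cross = 21·250.5000 = 5260.5000
edge 2: (1,14)→(0.5,6.5)  cross = 1·6.5 − 0.5·14 = -0.5000; (r_i+r_j)·cross = 1.5·-0.5000 = -0.7500
Σcross = 134.7500 → A = |Σcross|/2 = 67.3750 mm²
Σ(r_i+r_j)·cross = 2897.1250 → first moment M = |Σ|/6 = 482.8542
R_c = M/A = 482.8542/67.3750 = 7.1667 mm
θ = 236° = 4.118977 rad
V = θ·R_c·A = 4.118977·7.1667·67.3750 = 1988.865 mm³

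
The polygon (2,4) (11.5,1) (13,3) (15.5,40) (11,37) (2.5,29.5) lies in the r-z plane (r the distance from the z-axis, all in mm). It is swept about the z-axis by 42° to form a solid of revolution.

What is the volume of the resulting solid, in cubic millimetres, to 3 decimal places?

Volume = 2428.403 mm³

Profile (r,z), 6 vertices: (2,4) (11.5,1) (13,3) (15.5,40) (11,37) (2.5,29.5)
edge 0: (2,4)→(11.5,1)  cross = 2·1 − 11.5·4 = -44.0000; (r_i+r_j)·cross = 13.5·-44.0000 = -594.0000
edge 1: (11.5,1)→(13,3)  cross = 11.5·3 − 13·1 = 21.5000; (r_i+r_j)·cross = 24.5·21.5000 = 526.7500
edge 2: (13,3)→(15.5,40)  cross = 13·40 − 15.5·3 = 473.5000; (r_i+r_j)·cross = 28.5·473.5000 = 13494.7500
edge 3: (15.5,40)→(11,37)  cross = 15.5·37 − 11·40 = 133.5000; (r_i+r_j)·cross = 26.5·133.5000 = 3537.7500
edge 4: (11,37)→(2.5,29.5)  cross = 11·29.5 − 2.5·37 = 232.0000; (r_i+r_j)·cross = 13.5·232.0000 = 3132.0000
edge 5: (2.5,29.5)→(2,4)  cross = 2.5·4 − 2·29.5 = -49.0000; (r_i+r_j)·cross = 4.5·-49.0000 = -220.5000
Σcross = 767.5000 → A = |Σcross|/2 = 383.7500 mm²
Σ(r_i+r_j)·cross = 19876.7500 → first moment M = |Σ|/6 = 3312.7917
R_c = M/A = 3312.7917/383.7500 = 8.6327 mm
θ = 42° = 0.733038 rad
V = θ·R_c·A = 0.733038·8.6327·383.7500 = 2428.403 mm³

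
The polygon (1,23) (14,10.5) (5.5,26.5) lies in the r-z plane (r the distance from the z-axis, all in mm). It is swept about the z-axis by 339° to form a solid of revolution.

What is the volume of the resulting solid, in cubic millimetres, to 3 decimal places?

Volume = 2056.904 mm³

Profile (r,z), 3 vertices: (1,23) (14,10.5) (5.5,26.5)
edge 0: (1,23)→(14,10.5)  cross = 1·10.5 − 14·23 = -311.5000; (r_i+r_j)·cross = 15·-311.5000 = -4672.5000
edge 1: (14,10.5)→(5.5,26.5)  cross = 14·26.5 − 5.5·10.5 = 313.2500; (r_i+r_j)·cross = 19.5·313.2500 = 6108.3750
edge 2: (5.5,26.5)→(1,23)  cross = 5.5·23 − 1·26.5 = 100.0000; (r_i+r_j)·cross = 6.5·100.0000 = 650.0000
Σcross = 101.7500 → A = |Σcross|/2 = 50.8750 mm²
Σ(r_i+r_j)·cross = 2085.8750 → first moment M = |Σ|/6 = 347.6458
R_c = M/A = 347.6458/50.8750 = 6.8333 mm
θ = 339° = 5.916666 rad
V = θ·R_c·A = 5.916666·6.8333·50.8750 = 2056.904 mm³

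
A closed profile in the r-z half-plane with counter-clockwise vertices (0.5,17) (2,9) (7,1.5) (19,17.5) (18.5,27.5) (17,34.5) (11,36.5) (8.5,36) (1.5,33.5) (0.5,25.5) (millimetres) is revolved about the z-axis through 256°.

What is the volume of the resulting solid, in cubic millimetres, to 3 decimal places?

Volume = 19444.457 mm³

Profile (r,z), 10 vertices: (0.5,17) (2,9) (7,1.5) (19,17.5) (18.5,27.5) (17,34.5) (11,36.5) (8.5,36) (1.5,33.5) (0.5,25.5)
edge 0: (0.5,17)→(2,9)  cross = 0.5·9 − 2·17 = -29.5000; (r_i+r_j)·cross = 2.5·-29.5000 = -73.7500
edge 1: (2,9)→(7,1.5)  cross = 2·1.5 − 7·9 = -60.0000; (r_i+r_j)·cross = 9·-60.0000 = -540.0000
edge 2: (7,1.5)→(19,17.5)  cross = 7·17.5 − 19·1.5 = 94.0000; (r_i+r_j)·cross = 26·94.0000 = 2444.0000
edge 3: (19,17.5)→(18.5,27.5)  cross = 19·27.5 − 18.5·17.5 = 198.7500; (r_i+r_j)·cross = 37.5·198.7500 = 7453.1250
edge 4: (18.5,27.5)→(17,34.5)  cross = 18.5·34.5 − 17·27.5 = 170.7500; (r_i+r_j)·cross = 35.5·170.7500 = 6061.6250
edge 5: (17,34.5)→(11,36.5)  cross = 17·36.5 − 11·34.5 = 241.0000; (r_i+r_j)·cross = 28·241.0000 = 6748.0000
edge 6: (11,36.5)→(8.5,36)  cross = 11·36 − 8.5·36.5 = 85.7500; (r_i+r_j)·cross = 19.5·85.7500 = 1672.1250
edge 7: (8.5,36)→(1.5,33.5)  cross = 8.5·33.5 − 1.5·36 = 230.7500; (r_i+r_j)·cross = 10·230.7500 = 2307.5000
edge 8: (1.5,33.5)→(0.5,25.5)  cross = 1.5·25.5 − 0.5·33.5 = 21.5000; (r_i+r_j)·cross = 2·21.5000 = 43.0000
edge 9: (0.5,25.5)→(0.5,17)  cross = 0.5·17 − 0.5·25.5 = -4.2500; (r_i+r_j)·cross = 1·-4.2500 = -4.2500
Σcross = 948.7500 → A = |Σcross|/2 = 474.3750 mm²
Σ(r_i+r_j)·cross = 26111.3750 → first moment M = |Σ|/6 = 4351.8958
R_c = M/A = 4351.8958/474.3750 = 9.1740 mm
θ = 256° = 4.468043 rad
V = θ·R_c·A = 4.468043·9.1740·474.3750 = 19444.457 mm³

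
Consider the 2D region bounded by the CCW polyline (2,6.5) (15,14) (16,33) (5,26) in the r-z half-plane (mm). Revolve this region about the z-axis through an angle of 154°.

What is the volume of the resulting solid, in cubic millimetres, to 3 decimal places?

Profile (r,z), 4 vertices: (2,6.5) (15,14) (16,33) (5,26)
edge 0: (2,6.5)→(15,14)  cross = 2·14 − 15·6.5 = -69.5000; (r_i+r_j)·cross = 17·-69.5000 = -1181.5000
edge 1: (15,14)→(16,33)  cross = 15·33 − 16·14 = 271.0000; (r_i+r_j)·cross = 31·271.0000 = 8401.0000
edge 2: (16,33)→(5,26)  cross = 16·26 − 5·33 = 251.0000; (r_i+r_j)·cross = 21·251.0000 = 5271.0000
edge 3: (5,26)→(2,6.5)  cross = 5·6.5 − 2·26 = -19.5000; (r_i+r_j)·cross = 7·-19.5000 = -136.5000
Σcross = 433.0000 → A = |Σcross|/2 = 216.5000 mm²
Σ(r_i+r_j)·cross = 12354.0000 → first moment M = |Σ|/6 = 2059.0000
R_c = M/A = 2059.0000/216.5000 = 9.5104 mm
θ = 154° = 2.687807 rad
V = θ·R_c·A = 2.687807·9.5104·216.5000 = 5534.195 mm³

Volume = 5534.195 mm³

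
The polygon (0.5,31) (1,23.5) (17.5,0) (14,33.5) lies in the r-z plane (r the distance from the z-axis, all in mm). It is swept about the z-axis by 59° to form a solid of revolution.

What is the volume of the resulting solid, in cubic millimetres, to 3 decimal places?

Profile (r,z), 4 vertices: (0.5,31) (1,23.5) (17.5,0) (14,33.5)
edge 0: (0.5,31)→(1,23.5)  cross = 0.5·23.5 − 1·31 = -19.2500; (r_i+r_j)·cross = 1.5·-19.2500 = -28.8750
edge 1: (1,23.5)→(17.5,0)  cross = 1·0 − 17.5·23.5 = -411.2500; (r_i+r_j)·cross = 18.5·-411.2500 = -7608.1250
edge 2: (17.5,0)→(14,33.5)  cross = 17.5·33.5 − 14·0 = 586.2500; (r_i+r_j)·cross = 31.5·586.2500 = 18466.8750
edge 3: (14,33.5)→(0.5,31)  cross = 14·31 − 0.5·33.5 = 417.2500; (r_i+r_j)·cross = 14.5·417.2500 = 6050.1250
Σcross = 573.0000 → A = |Σcross|/2 = 286.5000 mm²
Σ(r_i+r_j)·cross = 16880.0000 → first moment M = |Σ|/6 = 2813.3333
R_c = M/A = 2813.3333/286.5000 = 9.8197 mm
θ = 59° = 1.029744 rad
V = θ·R_c·A = 1.029744·9.8197·286.5000 = 2897.014 mm³

Volume = 2897.014 mm³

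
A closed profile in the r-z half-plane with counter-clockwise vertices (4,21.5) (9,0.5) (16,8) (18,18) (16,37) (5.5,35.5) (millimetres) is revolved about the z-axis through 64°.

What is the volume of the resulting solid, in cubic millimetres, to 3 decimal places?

Volume = 4555.472 mm³

Profile (r,z), 6 vertices: (4,21.5) (9,0.5) (16,8) (18,18) (16,37) (5.5,35.5)
edge 0: (4,21.5)→(9,0.5)  cross = 4·0.5 − 9·21.5 = -191.5000; (r_i+r_j)·cross = 13·-191.5000 = -2489.5000
edge 1: (9,0.5)→(16,8)  cross = 9·8 − 16·0.5 = 64.0000; (r_i+r_j)·cross = 25·64.0000 = 1600.0000
edge 2: (16,8)→(18,18)  cross = 16·18 − 18·8 = 144.0000; (r_i+r_j)·cross = 34·144.0000 = 4896.0000
edge 3: (18,18)→(16,37)  cross = 18·37 − 16·18 = 378.0000; (r_i+r_j)·cross = 34·378.0000 = 12852.0000
edge 4: (16,37)→(5.5,35.5)  cross = 16·35.5 − 5.5·37 = 364.5000; (r_i+r_j)·cross = 21.5·364.5000 = 7836.7500
edge 5: (5.5,35.5)→(4,21.5)  cross = 5.5·21.5 − 4·35.5 = -23.7500; (r_i+r_j)·cross = 9.5·-23.7500 = -225.6250
Σcross = 735.2500 → A = |Σcross|/2 = 367.6250 mm²
Σ(r_i+r_j)·cross = 24469.6250 → first moment M = |Σ|/6 = 4078.2708
R_c = M/A = 4078.2708/367.6250 = 11.0936 mm
θ = 64° = 1.117011 rad
V = θ·R_c·A = 1.117011·11.0936·367.6250 = 4555.472 mm³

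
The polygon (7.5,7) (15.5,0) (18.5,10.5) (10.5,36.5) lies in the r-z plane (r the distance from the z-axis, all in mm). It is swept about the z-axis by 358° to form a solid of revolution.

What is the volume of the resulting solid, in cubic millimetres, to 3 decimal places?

Profile (r,z), 4 vertices: (7.5,7) (15.5,0) (18.5,10.5) (10.5,36.5)
edge 0: (7.5,7)→(15.5,0)  cross = 7.5·0 − 15.5·7 = -108.5000; (r_i+r_j)·cross = 23·-108.5000 = -2495.5000
edge 1: (15.5,0)→(18.5,10.5)  cross = 15.5·10.5 − 18.5·0 = 162.7500; (r_i+r_j)·cross = 34·162.7500 = 5533.5000
edge 2: (18.5,10.5)→(10.5,36.5)  cross = 18.5·36.5 − 10.5·10.5 = 565.0000; (r_i+r_j)·cross = 29·565.0000 = 16385.0000
edge 3: (10.5,36.5)→(7.5,7)  cross = 10.5·7 − 7.5·36.5 = -200.2500; (r_i+r_j)·cross = 18·-200.2500 = -3604.5000
Σcross = 419.0000 → A = |Σcross|/2 = 209.5000 mm²
Σ(r_i+r_j)·cross = 15818.5000 → first moment M = |Σ|/6 = 2636.4167
R_c = M/A = 2636.4167/209.5000 = 12.5843 mm
θ = 358° = 6.248279 rad
V = θ·R_c·A = 6.248279·12.5843·209.5000 = 16473.066 mm³

Volume = 16473.066 mm³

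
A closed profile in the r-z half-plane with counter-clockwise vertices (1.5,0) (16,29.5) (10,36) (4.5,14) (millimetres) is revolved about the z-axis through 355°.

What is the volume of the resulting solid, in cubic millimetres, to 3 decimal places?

Volume = 7884.694 mm³

Profile (r,z), 4 vertices: (1.5,0) (16,29.5) (10,36) (4.5,14)
edge 0: (1.5,0)→(16,29.5)  cross = 1.5·29.5 − 16·0 = 44.2500; (r_i+r_j)·cross = 17.5·44.2500 = 774.3750
edge 1: (16,29.5)→(10,36)  cross = 16·36 − 10·29.5 = 281.0000; (r_i+r_j)·cross = 26·281.0000 = 7306.0000
edge 2: (10,36)→(4.5,14)  cross = 10·14 − 4.5·36 = -22.0000; (r_i+r_j)·cross = 14.5·-22.0000 = -319.0000
edge 3: (4.5,14)→(1.5,0)  cross = 4.5·0 − 1.5·14 = -21.0000; (r_i+r_j)·cross = 6·-21.0000 = -126.0000
Σcross = 282.2500 → A = |Σcross|/2 = 141.1250 mm²
Σ(r_i+r_j)·cross = 7635.3750 → first moment M = |Σ|/6 = 1272.5625
R_c = M/A = 1272.5625/141.1250 = 9.0173 mm
θ = 355° = 6.195919 rad
V = θ·R_c·A = 6.195919·9.0173·141.1250 = 7884.694 mm³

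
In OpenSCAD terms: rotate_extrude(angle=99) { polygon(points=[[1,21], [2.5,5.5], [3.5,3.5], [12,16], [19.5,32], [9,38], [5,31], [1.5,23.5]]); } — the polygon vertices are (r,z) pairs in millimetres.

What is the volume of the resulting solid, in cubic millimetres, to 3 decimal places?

Profile (r,z), 8 vertices: (1,21) (2.5,5.5) (3.5,3.5) (12,16) (19.5,32) (9,38) (5,31) (1.5,23.5)
edge 0: (1,21)→(2.5,5.5)  cross = 1·5.5 − 2.5·21 = -47.0000; (r_i+r_j)·cross = 3.5·-47.0000 = -164.5000
edge 1: (2.5,5.5)→(3.5,3.5)  cross = 2.5·3.5 − 3.5·5.5 = -10.5000; (r_i+r_j)·cross = 6·-10.5000 = -63.0000
edge 2: (3.5,3.5)→(12,16)  cross = 3.5·16 − 12·3.5 = 14.0000; (r_i+r_j)·cross = 15.5·14.0000 = 217.0000
edge 3: (12,16)→(19.5,32)  cross = 12·32 − 19.5·16 = 72.0000; (r_i+r_j)·cross = 31.5·72.0000 = 2268.0000
edge 4: (19.5,32)→(9,38)  cross = 19.5·38 − 9·32 = 453.0000; (r_i+r_j)·cross = 28.5·453.0000 = 12910.5000
edge 5: (9,38)→(5,31)  cross = 9·31 − 5·38 = 89.0000; (r_i+r_j)·cross = 14·89.0000 = 1246.0000
edge 6: (5,31)→(1.5,23.5)  cross = 5·23.5 − 1.5·31 = 71.0000; (r_i+r_j)·cross = 6.5·71.0000 = 461.5000
edge 7: (1.5,23.5)→(1,21)  cross = 1.5·21 − 1·23.5 = 8.0000; (r_i+r_j)·cross = 2.5·8.0000 = 20.0000
Σcross = 649.5000 → A = |Σcross|/2 = 324.7500 mm²
Σ(r_i+r_j)·cross = 16895.5000 → first moment M = |Σ|/6 = 2815.9167
R_c = M/A = 2815.9167/324.7500 = 8.6710 mm
θ = 99° = 1.727876 rad
V = θ·R_c·A = 1.727876·8.6710·324.7500 = 4865.555 mm³

Volume = 4865.555 mm³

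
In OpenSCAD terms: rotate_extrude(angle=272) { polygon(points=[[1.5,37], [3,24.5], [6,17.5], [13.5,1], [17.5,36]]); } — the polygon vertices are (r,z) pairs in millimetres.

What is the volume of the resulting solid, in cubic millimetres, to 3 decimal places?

Profile (r,z), 5 vertices: (1.5,37) (3,24.5) (6,17.5) (13.5,1) (17.5,36)
edge 0: (1.5,37)→(3,24.5)  cross = 1.5·24.5 − 3·37 = -74.2500; (r_i+r_j)·cross = 4.5·-74.2500 = -334.1250
edge 1: (3,24.5)→(6,17.5)  cross = 3·17.5 − 6·24.5 = -94.5000; (r_i+r_j)·cross = 9·-94.5000 = -850.5000
edge 2: (6,17.5)→(13.5,1)  cross = 6·1 − 13.5·17.5 = -230.2500; (r_i+r_j)·cross = 19.5·-230.2500 = -4489.8750
edge 3: (13.5,1)→(17.5,36)  cross = 13.5·36 − 17.5·1 = 468.5000; (r_i+r_j)·cross = 31·468.5000 = 14523.5000
edge 4: (17.5,36)→(1.5,37)  cross = 17.5·37 − 1.5·36 = 593.5000; (r_i+r_j)·cross = 19·593.5000 = 11276.5000
Σcross = 663.0000 → A = |Σcross|/2 = 331.5000 mm²
Σ(r_i+r_j)·cross = 20125.5000 → first moment M = |Σ|/6 = 3354.2500
R_c = M/A = 3354.2500/331.5000 = 10.1184 mm
θ = 272° = 4.747296 rad
V = θ·R_c·A = 4.747296·10.1184·331.5000 = 15923.616 mm³

Volume = 15923.616 mm³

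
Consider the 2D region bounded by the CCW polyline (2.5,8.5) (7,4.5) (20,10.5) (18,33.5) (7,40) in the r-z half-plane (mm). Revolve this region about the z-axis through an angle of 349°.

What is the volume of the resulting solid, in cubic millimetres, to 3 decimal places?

Profile (r,z), 5 vertices: (2.5,8.5) (7,4.5) (20,10.5) (18,33.5) (7,40)
edge 0: (2.5,8.5)→(7,4.5)  cross = 2.5·4.5 − 7·8.5 = -48.2500; (r_i+r_j)·cross = 9.5·-48.2500 = -458.3750
edge 1: (7,4.5)→(20,10.5)  cross = 7·10.5 − 20·4.5 = -16.5000; (r_i+r_j)·cross = 27·-16.5000 = -445.5000
edge 2: (20,10.5)→(18,33.5)  cross = 20·33.5 − 18·10.5 = 481.0000; (r_i+r_j)·cross = 38·481.0000 = 18278.0000
edge 3: (18,33.5)→(7,40)  cross = 18·40 − 7·33.5 = 485.5000; (r_i+r_j)·cross = 25·485.5000 = 12137.5000
edge 4: (7,40)→(2.5,8.5)  cross = 7·8.5 − 2.5·40 = -40.5000; (r_i+r_j)·cross = 9.5·-40.5000 = -384.7500
Σcross = 861.2500 → A = |Σcross|/2 = 430.6250 mm²
Σ(r_i+r_j)·cross = 29126.8750 → first moment M = |Σ|/6 = 4854.4792
R_c = M/A = 4854.4792/430.6250 = 11.2731 mm
θ = 349° = 6.091199 rad
V = θ·R_c·A = 6.091199·11.2731·430.6250 = 29569.599 mm³

Volume = 29569.599 mm³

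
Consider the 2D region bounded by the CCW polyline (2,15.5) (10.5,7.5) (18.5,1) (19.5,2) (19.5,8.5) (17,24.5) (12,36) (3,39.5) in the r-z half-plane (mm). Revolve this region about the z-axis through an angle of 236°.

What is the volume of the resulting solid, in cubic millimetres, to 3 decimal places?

Volume = 18367.377 mm³

Profile (r,z), 8 vertices: (2,15.5) (10.5,7.5) (18.5,1) (19.5,2) (19.5,8.5) (17,24.5) (12,36) (3,39.5)
edge 0: (2,15.5)→(10.5,7.5)  cross = 2·7.5 − 10.5·15.5 = -147.7500; (r_i+r_j)·cross = 12.5·-147.7500 = -1846.8750
edge 1: (10.5,7.5)→(18.5,1)  cross = 10.5·1 − 18.5·7.5 = -128.2500; (r_i+r_j)·cross = 29·-128.2500 = -3719.2500
edge 2: (18.5,1)→(19.5,2)  cross = 18.5·2 − 19.5·1 = 17.5000; (r_i+r_j)·cross = 38·17.5000 = 665.0000
edge 3: (19.5,2)→(19.5,8.5)  cross = 19.5·8.5 − 19.5·2 = 126.7500; (r_i+r_j)·cross = 39·126.7500 = 4943.2500
edge 4: (19.5,8.5)→(17,24.5)  cross = 19.5·24.5 − 17·8.5 = 333.2500; (r_i+r_j)·cross = 36.5·333.2500 = 12163.6250
edge 5: (17,24.5)→(12,36)  cross = 17·36 − 12·24.5 = 318.0000; (r_i+r_j)·cross = 29·318.0000 = 9222.0000
edge 6: (12,36)→(3,39.5)  cross = 12·39.5 − 3·36 = 366.0000; (r_i+r_j)·cross = 15·366.0000 = 5490.0000
edge 7: (3,39.5)→(2,15.5)  cross = 3·15.5 − 2·39.5 = -32.5000; (r_i+r_j)·cross = 5·-32.5000 = -162.5000
Σcross = 853.0000 → A = |Σcross|/2 = 426.5000 mm²
Σ(r_i+r_j)·cross = 26755.2500 → first moment M = |Σ|/6 = 4459.2083
R_c = M/A = 4459.2083/426.5000 = 10.4554 mm
θ = 236° = 4.118977 rad
V = θ·R_c·A = 4.118977·10.4554·426.5000 = 18367.377 mm³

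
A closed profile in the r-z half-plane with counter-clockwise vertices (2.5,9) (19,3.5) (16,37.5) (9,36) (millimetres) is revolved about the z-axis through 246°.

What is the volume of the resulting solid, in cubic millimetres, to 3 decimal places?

Profile (r,z), 4 vertices: (2.5,9) (19,3.5) (16,37.5) (9,36)
edge 0: (2.5,9)→(19,3.5)  cross = 2.5·3.5 − 19·9 = -162.2500; (r_i+r_j)·cross = 21.5·-162.2500 = -3488.3750
edge 1: (19,3.5)→(16,37.5)  cross = 19·37.5 − 16·3.5 = 656.5000; (r_i+r_j)·cross = 35·656.5000 = 22977.5000
edge 2: (16,37.5)→(9,36)  cross = 16·36 − 9·37.5 = 238.5000; (r_i+r_j)·cross = 25·238.5000 = 5962.5000
edge 3: (9,36)→(2.5,9)  cross = 9·9 − 2.5·36 = -9.0000; (r_i+r_j)·cross = 11.5·-9.0000 = -103.5000
Σcross = 723.7500 → A = |Σcross|/2 = 361.8750 mm²
Σ(r_i+r_j)·cross = 25348.1250 → first moment M = |Σ|/6 = 4224.6875
R_c = M/A = 4224.6875/361.8750 = 11.6744 mm
θ = 246° = 4.293510 rad
V = θ·R_c·A = 4.293510·11.6744·361.8750 = 18138.738 mm³

Volume = 18138.738 mm³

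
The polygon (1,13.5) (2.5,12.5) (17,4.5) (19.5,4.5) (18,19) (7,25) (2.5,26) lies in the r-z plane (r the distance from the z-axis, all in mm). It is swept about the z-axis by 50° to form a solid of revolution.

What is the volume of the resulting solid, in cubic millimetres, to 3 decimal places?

Profile (r,z), 7 vertices: (1,13.5) (2.5,12.5) (17,4.5) (19.5,4.5) (18,19) (7,25) (2.5,26)
edge 0: (1,13.5)→(2.5,12.5)  cross = 1·12.5 − 2.5·13.5 = -21.2500; (r_i+r_j)·cross = 3.5·-21.2500 = -74.3750
edge 1: (2.5,12.5)→(17,4.5)  cross = 2.5·4.5 − 17·12.5 = -201.2500; (r_i+r_j)·cross = 19.5·-201.2500 = -3924.3750
edge 2: (17,4.5)→(19.5,4.5)  cross = 17·4.5 − 19.5·4.5 = -11.2500; (r_i+r_j)·cross = 36.5·-11.2500 = -410.6250
edge 3: (19.5,4.5)→(18,19)  cross = 19.5·19 − 18·4.5 = 289.5000; (r_i+r_j)·cross = 37.5·289.5000 = 10856.2500
edge 4: (18,19)→(7,25)  cross = 18·25 − 7·19 = 317.0000; (r_i+r_j)·cross = 25·317.0000 = 7925.0000
edge 5: (7,25)→(2.5,26)  cross = 7·26 − 2.5·25 = 119.5000; (r_i+r_j)·cross = 9.5·119.5000 = 1135.2500
edge 6: (2.5,26)→(1,13.5)  cross = 2.5·13.5 − 1·26 = 7.7500; (r_i+r_j)·cross = 3.5·7.7500 = 27.1250
Σcross = 500.0000 → A = |Σcross|/2 = 250.0000 mm²
Σ(r_i+r_j)·cross = 15534.2500 → first moment M = |Σ|/6 = 2589.0417
R_c = M/A = 2589.0417/250.0000 = 10.3562 mm
θ = 50° = 0.872665 rad
V = θ·R_c·A = 0.872665·10.3562·250.0000 = 2259.365 mm³

Volume = 2259.365 mm³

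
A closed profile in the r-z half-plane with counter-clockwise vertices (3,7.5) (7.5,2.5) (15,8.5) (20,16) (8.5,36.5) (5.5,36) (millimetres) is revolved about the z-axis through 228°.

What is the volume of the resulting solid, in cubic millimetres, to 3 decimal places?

Profile (r,z), 6 vertices: (3,7.5) (7.5,2.5) (15,8.5) (20,16) (8.5,36.5) (5.5,36)
edge 0: (3,7.5)→(7.5,2.5)  cross = 3·2.5 − 7.5·7.5 = -48.7500; (r_i+r_j)·cross = 10.5·-48.7500 = -511.8750
edge 1: (7.5,2.5)→(15,8.5)  cross = 7.5·8.5 − 15·2.5 = 26.2500; (r_i+r_j)·cross = 22.5·26.2500 = 590.6250
edge 2: (15,8.5)→(20,16)  cross = 15·16 − 20·8.5 = 70.0000; (r_i+r_j)·cross = 35·70.0000 = 2450.0000
edge 3: (20,16)→(8.5,36.5)  cross = 20·36.5 − 8.5·16 = 594.0000; (r_i+r_j)·cross = 28.5·594.0000 = 16929.0000
edge 4: (8.5,36.5)→(5.5,36)  cross = 8.5·36 − 5.5·36.5 = 105.2500; (r_i+r_j)·cross = 14·105.2500 = 1473.5000
edge 5: (5.5,36)→(3,7.5)  cross = 5.5·7.5 − 3·36 = -66.7500; (r_i+r_j)·cross = 8.5·-66.7500 = -567.3750
Σcross = 680.0000 → A = |Σcross|/2 = 340.0000 mm²
Σ(r_i+r_j)·cross = 20363.8750 → first moment M = |Σ|/6 = 3393.9792
R_c = M/A = 3393.9792/340.0000 = 9.9823 mm
θ = 228° = 3.979351 rad
V = θ·R_c·A = 3.979351·9.9823·340.0000 = 13505.833 mm³

Volume = 13505.833 mm³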